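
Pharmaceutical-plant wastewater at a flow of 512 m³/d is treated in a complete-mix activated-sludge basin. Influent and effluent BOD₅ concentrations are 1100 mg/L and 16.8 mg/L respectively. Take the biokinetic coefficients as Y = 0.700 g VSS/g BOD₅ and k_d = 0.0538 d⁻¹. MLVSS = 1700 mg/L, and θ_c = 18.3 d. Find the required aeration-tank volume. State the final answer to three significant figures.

Rearranging the biomass balance for a CMAS with decay, V = Y·Q·ΔS·θ_c / [X·(1+k_d θ_c)] = 0.700 × 512 × (1100 − 16.8) × 18.3 / [1700 × (1 + 0.0538 × 18.3)] = 7.1×10^6 / 3374 = 2106 m³.

V ≈ 2110 m³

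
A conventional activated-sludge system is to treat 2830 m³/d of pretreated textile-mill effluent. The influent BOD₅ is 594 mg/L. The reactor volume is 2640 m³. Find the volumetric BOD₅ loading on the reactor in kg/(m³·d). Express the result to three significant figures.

L_v = Q S₀ / V = 2830 × 594 × 10⁻³ / 2640 = 0.6368 kg/(m³·d).

L_v ≈ 0.637 kg BOD₅/(m³·d)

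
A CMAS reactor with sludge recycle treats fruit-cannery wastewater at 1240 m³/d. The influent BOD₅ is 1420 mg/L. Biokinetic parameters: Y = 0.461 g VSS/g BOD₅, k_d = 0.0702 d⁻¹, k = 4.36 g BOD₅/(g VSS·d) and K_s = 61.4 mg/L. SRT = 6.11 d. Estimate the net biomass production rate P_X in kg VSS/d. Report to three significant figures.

P_X ≈ 565 kg VSS/d

Effluent substrate depends only on kinetics and SRT: S = K_s(1 + k_d θ_c) / [θ_c(Yk − k_d) − 1] = 61.4 × (1 + 0.0702 × 6.11) / [6.11 × (0.461 × 4.36 − 0.0702) − 1] = 87.74 / 10.85 = 8.085 mg/L.
Observed yield with endogenous decay: Y_obs = Y / (1 + k_d·θ_c) = 0.461 / (1 + 0.0702 × 6.11) = 0.461 / 1.429 = 0.3226 g VSS/g BOD₅.
Substrate removed = Q·(S₀ − S) = 1240 m³/d × (1420 − 8.08) g/m³ = 1.75×10^6 g/d = 1751 kg/d.
Net biomass production P_X = Y_obs × Q·(S₀ − S) = 0.3226 × 1751 = 564.8 kg VSS/d.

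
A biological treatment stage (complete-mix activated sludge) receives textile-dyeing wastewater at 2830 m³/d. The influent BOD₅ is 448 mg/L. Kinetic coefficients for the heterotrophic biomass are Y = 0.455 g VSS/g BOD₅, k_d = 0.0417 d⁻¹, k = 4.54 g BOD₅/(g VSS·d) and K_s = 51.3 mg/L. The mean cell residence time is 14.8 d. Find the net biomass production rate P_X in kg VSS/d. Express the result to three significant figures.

From the Monod/SRT balance for a CMAS, S = K_s·(1+k_d θ_c)/[θ_c·(Y k − k_d) − 1] = 51.3 × (1 + 0.0417 × 14.8) / [14.8 × (0.455 × 4.54 − 0.0417) − 1] = 82.96 / 28.96 = 2.865 mg/L.
Observed yield with endogenous decay: Y_obs = Y / (1 + k_d·θ_c) = 0.455 / (1 + 0.0417 × 14.8) = 0.455 / 1.617 = 0.2814 g VSS/g BOD₅.
ΔS = 448 − 2.87 = 445.1 mg/L, so the substrate removal rate is 2830 × 445.1/1000 = 1260 kg BOD₅/d.
So the net sludge growth is P_X = 0.2814 × 1260 = 354.4 kg VSS/d.

P_X ≈ 354 kg VSS/d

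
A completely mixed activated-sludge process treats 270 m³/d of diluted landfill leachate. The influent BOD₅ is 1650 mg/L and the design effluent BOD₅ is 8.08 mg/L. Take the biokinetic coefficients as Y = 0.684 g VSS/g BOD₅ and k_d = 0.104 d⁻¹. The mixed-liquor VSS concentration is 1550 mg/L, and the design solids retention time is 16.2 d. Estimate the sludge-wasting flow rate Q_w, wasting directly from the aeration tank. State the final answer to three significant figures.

Q_w ≈ 72.9 m³/d

Steady-state biomass mass balance: V·X·(1 + k_d·θ_c) = Y·Q·(S₀ − S)·θ_c, so V = 0.684 × 270 × (1650 − 8.08) × 16.2 / [1550 × (1 + 0.104 × 16.2)] = 4.91×10^6 / 4161 = 1180 m³.
For wasting at MLVSS concentration, Q_w = V/θ_c = 1180/16.2 = 72.87 m³/d.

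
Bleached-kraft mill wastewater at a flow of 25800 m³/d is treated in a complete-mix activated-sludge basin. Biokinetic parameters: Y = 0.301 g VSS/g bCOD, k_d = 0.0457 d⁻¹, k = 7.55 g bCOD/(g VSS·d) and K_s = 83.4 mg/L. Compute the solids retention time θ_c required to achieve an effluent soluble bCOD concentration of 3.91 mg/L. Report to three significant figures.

θ_c ≈ 17.8 d

Specific growth rate at S = 3.91 mg/L: μ = YkS/(K_s+S) = 0.301·7.55·3.91/(83.4+3.91) = 0.1018 d⁻¹.
Then 1/θ_c = μ − k_d = 0.1018 − 0.0457 = 0.05607 d⁻¹, giving θ_c = 17.83 d.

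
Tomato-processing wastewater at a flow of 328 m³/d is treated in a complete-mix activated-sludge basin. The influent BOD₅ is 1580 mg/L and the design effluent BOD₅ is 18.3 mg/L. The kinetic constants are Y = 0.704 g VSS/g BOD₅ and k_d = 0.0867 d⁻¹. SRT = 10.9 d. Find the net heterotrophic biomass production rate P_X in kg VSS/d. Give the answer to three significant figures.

Y_obs = Y / (1 + k_d θ_c) = 0.704 / (1 + 0.0867 × 10.9) = 0.704 / 1.945 = 0.3619.
Q·(S₀ − S) = 328 × (1580 − 18.3) × 10⁻³ = 512.2 kg/d removed.
P_X = Y_obs · Q(S₀ − S) = 0.3619 × 512.2 = 185.4 kg VSS/d.

P_X ≈ 185 kg VSS/d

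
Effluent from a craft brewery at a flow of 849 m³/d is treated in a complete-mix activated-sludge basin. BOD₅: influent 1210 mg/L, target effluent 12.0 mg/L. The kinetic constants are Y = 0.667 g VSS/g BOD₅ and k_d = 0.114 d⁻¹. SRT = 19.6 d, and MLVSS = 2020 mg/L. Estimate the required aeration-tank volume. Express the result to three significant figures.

Steady-state biomass mass balance: V·X·(1 + k_d·θ_c) = Y·Q·(S₀ − S)·θ_c, so V = 0.667 × 849 × (1210 − 12.0) × 19.6 / [2020 × (1 + 0.114 × 19.6)] = 1.33×10^7 / 6533 = 2035 m³.

V ≈ 2040 m³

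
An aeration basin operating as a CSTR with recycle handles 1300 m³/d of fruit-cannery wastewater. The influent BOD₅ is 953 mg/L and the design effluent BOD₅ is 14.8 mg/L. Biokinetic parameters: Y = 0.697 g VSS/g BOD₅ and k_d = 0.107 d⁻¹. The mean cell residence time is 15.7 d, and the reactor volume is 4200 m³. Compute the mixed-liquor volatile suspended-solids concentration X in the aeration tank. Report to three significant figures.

From V·X·(1 + k_d·θ_c) = Y·Q·(S₀ − S)·θ_c: X = 0.697 × 1300 × (953 − 14.8) × 15.7 / [4200 × (1 + 0.107 × 15.7)] = 1186 mg/L.

X ≈ 1190 mg/L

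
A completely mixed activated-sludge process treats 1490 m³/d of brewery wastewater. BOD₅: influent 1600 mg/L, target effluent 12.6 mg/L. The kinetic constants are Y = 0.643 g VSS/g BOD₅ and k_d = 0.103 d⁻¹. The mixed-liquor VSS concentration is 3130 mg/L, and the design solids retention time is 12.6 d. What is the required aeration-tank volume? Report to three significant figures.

From the SRT design equation V = Y Q (S₀−S) θ_c / [X (1 + k_d θ_c)] = 0.643 × 1490 × (1600 − 12.6) × 12.6 / [3130 × (1 + 0.103 × 12.6)] = 1.92×10^7 / 7192 = 2664 m³.

V ≈ 2660 m³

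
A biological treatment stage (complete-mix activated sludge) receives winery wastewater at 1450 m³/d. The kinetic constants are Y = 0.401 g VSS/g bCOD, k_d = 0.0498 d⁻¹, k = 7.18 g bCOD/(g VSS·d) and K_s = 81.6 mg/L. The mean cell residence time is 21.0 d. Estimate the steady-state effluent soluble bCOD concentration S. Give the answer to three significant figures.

From the Monod/SRT balance for a CMAS, S = K_s·(1+k_d θ_c)/[θ_c·(Y k − k_d) − 1] = 81.6 × (1 + 0.0498 × 21.0) / [21.0 × (0.401 × 7.18 − 0.0498) − 1] = 166.9 / 58.42 = 2.858 mg/L.

S ≈ 2.86 mg/L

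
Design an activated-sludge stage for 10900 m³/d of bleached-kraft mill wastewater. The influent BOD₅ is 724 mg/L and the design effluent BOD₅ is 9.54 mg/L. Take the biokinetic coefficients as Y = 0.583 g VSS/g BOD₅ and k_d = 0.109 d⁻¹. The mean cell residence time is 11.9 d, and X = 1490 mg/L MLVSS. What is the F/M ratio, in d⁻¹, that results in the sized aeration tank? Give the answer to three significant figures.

Steady-state biomass mass balance: V·X·(1 + k_d·θ_c) = Y·Q·(S₀ − S)·θ_c, so V = 0.583 × 10900 × (724 − 9.54) × 11.9 / [1490 × (1 + 0.109 × 11.9)] = 5.4×10^7 / 3423 = 15785 m³.
Food-to-microorganism ratio F/M = Q S₀ / (V X) = 10900 × 724 / (15785 × 1490) = 0.3355 d⁻¹.

F/M ≈ 0.336 d⁻¹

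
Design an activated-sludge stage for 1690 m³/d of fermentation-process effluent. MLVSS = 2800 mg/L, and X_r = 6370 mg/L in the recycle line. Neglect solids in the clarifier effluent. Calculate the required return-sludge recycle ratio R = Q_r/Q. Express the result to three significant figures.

R = Q_r/Q = X/(X_r − X) = 2800 / (6370 − 2800) = 0.7843.

R ≈ 0.784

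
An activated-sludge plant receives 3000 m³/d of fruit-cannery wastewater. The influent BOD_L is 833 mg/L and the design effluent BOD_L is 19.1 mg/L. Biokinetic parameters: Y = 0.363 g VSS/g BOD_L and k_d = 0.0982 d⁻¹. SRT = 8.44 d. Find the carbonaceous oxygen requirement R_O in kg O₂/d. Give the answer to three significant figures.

R_O ≈ 1750 kg O₂/d

Observed yield with endogenous decay: Y_obs = Y / (1 + k_d·θ_c) = 0.363 / (1 + 0.0982 × 8.44) = 0.363 / 1.829 = 0.1985 g VSS/g BOD_L.
Mass of BOD_L removed per day: Q(S₀ − S) = 3000 × 813.9 g/m³ = 2442 kg/d.
P_X = Y_obs·Q·(S₀ − S) = 0.1985 × 2442 = 484.7 kg VSS/d.
R_O = Q·ΔS − 1.42 P_X = 2442 − 688.2 = 1753 kg O₂/d.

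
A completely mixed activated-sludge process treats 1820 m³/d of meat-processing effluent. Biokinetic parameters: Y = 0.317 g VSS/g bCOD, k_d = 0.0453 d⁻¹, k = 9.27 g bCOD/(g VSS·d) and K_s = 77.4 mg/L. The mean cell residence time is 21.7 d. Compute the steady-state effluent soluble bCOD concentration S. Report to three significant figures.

S ≈ 2.48 mg/L

From the Monod/SRT balance for a CMAS, S = K_s·(1+k_d θ_c)/[θ_c·(Y k − k_d) − 1] = 77.4 × (1 + 0.0453 × 21.7) / [21.7 × (0.317 × 9.27 − 0.0453) − 1] = 153.5 / 61.78 = 2.484 mg/L.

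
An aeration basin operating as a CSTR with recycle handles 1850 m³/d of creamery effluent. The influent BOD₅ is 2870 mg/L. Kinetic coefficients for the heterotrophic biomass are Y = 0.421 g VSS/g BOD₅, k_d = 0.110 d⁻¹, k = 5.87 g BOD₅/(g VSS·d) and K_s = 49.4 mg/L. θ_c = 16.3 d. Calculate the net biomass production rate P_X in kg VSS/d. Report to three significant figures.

For a completely mixed reactor with recycle the Lawrence–McCarty relation gives S = K_s·(1 + k_d·θ_c) / [θ_c·(Y·k − k_d) − 1] = 49.4 × (1 + 0.110 × 16.3) / [16.3 × (0.421 × 5.87 − 0.110) − 1] = 138.0 / 37.49 = 3.680 mg/L.
The observed yield is Y_obs = Y/(1 + k_d·θ_c) = 0.421 / (1 + 0.110 × 16.3) = 0.421 / 2.793 = 0.1507 g VSS per g BOD₅ removed.
Q·(S₀ − S) = 1850 × (2870 − 3.68) × 10⁻³ = 5303 kg/d removed.
Net biomass production P_X = Y_obs × Q·(S₀ − S) = 0.1507 × 5303 = 799.3 kg VSS/d.

P_X ≈ 799 kg VSS/d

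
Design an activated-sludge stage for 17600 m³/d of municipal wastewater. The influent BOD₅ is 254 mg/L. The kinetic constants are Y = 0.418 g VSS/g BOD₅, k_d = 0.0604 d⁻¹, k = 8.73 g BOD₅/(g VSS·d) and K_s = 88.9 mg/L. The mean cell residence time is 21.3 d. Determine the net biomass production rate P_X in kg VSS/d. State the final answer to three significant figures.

P_X ≈ 809 kg VSS/d

Effluent substrate depends only on kinetics and SRT: S = K_s(1 + k_d θ_c) / [θ_c(Yk − k_d) − 1] = 88.9 × (1 + 0.0604 × 21.3) / [21.3 × (0.418 × 8.73 − 0.0604) − 1] = 203.3 / 75.44 = 2.694 mg/L.
Observed yield with endogenous decay: Y_obs = Y / (1 + k_d·θ_c) = 0.418 / (1 + 0.0604 × 21.3) = 0.418 / 2.287 = 0.1828 g VSS/g BOD₅.
Mass of BOD₅ removed per day: Q(S₀ − S) = 17600 × 251.3 g/m³ = 4423 kg/d.
Net biomass production P_X = Y_obs × Q·(S₀ − S) = 0.1828 × 4423 = 808.6 kg VSS/d.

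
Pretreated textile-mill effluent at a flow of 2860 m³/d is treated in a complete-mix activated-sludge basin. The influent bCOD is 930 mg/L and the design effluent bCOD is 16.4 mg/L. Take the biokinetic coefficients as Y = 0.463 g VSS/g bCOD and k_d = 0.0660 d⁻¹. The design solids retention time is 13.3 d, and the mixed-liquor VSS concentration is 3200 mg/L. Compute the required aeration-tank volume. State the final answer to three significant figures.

V ≈ 2680 m³

Steady-state biomass mass balance: V·X·(1 + k_d·θ_c) = Y·Q·(S₀ − S)·θ_c, so V = 0.463 × 2860 × (930 − 16.4) × 13.3 / [3200 × (1 + 0.0660 × 13.3)] = 1.61×10^7 / 6009 = 2678 m³.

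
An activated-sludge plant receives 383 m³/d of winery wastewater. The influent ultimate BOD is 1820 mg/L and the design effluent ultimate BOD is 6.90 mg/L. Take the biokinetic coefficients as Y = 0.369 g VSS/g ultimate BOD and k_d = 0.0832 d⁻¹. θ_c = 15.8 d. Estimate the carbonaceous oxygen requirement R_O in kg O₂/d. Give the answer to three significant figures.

R_O ≈ 537 kg O₂/d

The observed yield is Y_obs = Y/(1 + k_d·θ_c) = 0.369 / (1 + 0.0832 × 15.8) = 0.369 / 2.315 = 0.1594 g VSS per g ultimate BOD removed.
Substrate removed = Q·(S₀ − S) = 383 m³/d × (1820 − 6.90) g/m³ = 6.94×10^5 g/d = 694.4 kg/d.
P_X = Y_obs·Q·(S₀ − S) = 0.1594 × 694.4 = 110.7 kg VSS/d.
Carbonaceous O₂ demand = substrate oxidised − cell-mass equivalent = 694.4 − 1.42 × 110.7 = 537.2 kg O₂/d.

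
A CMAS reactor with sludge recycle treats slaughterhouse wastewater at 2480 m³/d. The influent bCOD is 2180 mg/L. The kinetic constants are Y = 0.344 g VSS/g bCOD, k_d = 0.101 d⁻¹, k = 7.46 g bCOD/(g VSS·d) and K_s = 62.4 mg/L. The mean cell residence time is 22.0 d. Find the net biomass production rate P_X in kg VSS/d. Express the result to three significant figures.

P_X ≈ 576 kg VSS/d

Effluent substrate depends only on kinetics and SRT: S = K_s(1 + k_d θ_c) / [θ_c(Yk − k_d) − 1] = 62.4 × (1 + 0.101 × 22.0) / [22.0 × (0.344 × 7.46 − 0.101) − 1] = 201.1 / 53.24 = 3.777 mg/L.
The observed yield is Y_obs = Y/(1 + k_d·θ_c) = 0.344 / (1 + 0.101 × 22.0) = 0.344 / 3.222 = 0.1068 g VSS per g bCOD removed.
Substrate removed = Q·(S₀ − S) = 2480 m³/d × (2180 − 3.78) g/m³ = 5.4×10^6 g/d = 5397 kg/d.
So the net sludge growth is P_X = 0.1068 × 5397 = 576.2 kg VSS/d.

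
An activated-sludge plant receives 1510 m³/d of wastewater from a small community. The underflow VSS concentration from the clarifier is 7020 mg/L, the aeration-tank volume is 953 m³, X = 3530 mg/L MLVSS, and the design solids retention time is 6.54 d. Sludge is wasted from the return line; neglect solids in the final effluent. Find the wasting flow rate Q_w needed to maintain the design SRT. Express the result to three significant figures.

Q_w ≈ 73.3 m³/d

Q_w = (V·X)/(θ_c X_r) = 953.0 × 3530 / (6.54 × 7020) = 73.27 m³/d.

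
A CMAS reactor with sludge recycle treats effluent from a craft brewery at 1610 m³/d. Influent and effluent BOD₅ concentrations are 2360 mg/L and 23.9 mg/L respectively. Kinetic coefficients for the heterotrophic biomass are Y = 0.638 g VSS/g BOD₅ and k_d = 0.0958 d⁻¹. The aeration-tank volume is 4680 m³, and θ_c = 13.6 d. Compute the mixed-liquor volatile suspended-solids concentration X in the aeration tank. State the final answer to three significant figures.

X ≈ 3030 mg/L

X = Y·Q·ΔS·θ_c / [V·(1 + k_d θ_c)] = 0.638 × 1610 × (2360 − 23.9) × 13.6 / [4680 × (1 + 0.0958 × 13.6)] = 3028 mg/L.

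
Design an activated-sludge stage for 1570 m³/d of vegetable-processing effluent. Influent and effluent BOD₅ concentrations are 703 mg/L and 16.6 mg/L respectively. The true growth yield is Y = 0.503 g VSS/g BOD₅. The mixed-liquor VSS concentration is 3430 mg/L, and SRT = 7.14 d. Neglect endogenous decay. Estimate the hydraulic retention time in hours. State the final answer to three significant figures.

τ ≈ 17.2 h

V·X = Y·Q·ΔS·θ_c gives V = 0.503 × 1570 × (703 − 16.6) × 7.14 / 3430 = 1128 m³.
τ = V/Q = 1128/1570 = 0.7187 d, or 17.25 h.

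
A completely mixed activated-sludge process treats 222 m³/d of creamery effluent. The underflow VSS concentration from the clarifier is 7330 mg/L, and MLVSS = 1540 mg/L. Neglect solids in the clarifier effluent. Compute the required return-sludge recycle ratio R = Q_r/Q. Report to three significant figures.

R ≈ 0.266

Mass balance around the secondary clarifier (neglecting effluent solids): R = X / (X_r − X) = 1540 / (7330 − 1540) = 0.2660.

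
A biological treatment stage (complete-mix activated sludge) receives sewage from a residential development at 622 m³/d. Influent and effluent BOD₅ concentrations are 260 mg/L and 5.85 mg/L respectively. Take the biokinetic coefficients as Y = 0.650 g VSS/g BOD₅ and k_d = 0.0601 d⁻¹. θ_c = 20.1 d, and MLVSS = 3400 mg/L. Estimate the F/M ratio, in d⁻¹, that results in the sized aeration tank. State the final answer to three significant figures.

From the SRT design equation V = Y Q (S₀−S) θ_c / [X (1 + k_d θ_c)] = 0.650 × 622 × (260 − 5.85) × 20.1 / [3400 × (1 + 0.0601 × 20.1)] = 2.07×10^6 / 7507 = 275.1 m³.
F/M = applied load / biomass = Q·S₀/(V·X) = 622 × 260 / (275.1 × 3400) = 0.1729 d⁻¹.

F/M ≈ 0.173 d⁻¹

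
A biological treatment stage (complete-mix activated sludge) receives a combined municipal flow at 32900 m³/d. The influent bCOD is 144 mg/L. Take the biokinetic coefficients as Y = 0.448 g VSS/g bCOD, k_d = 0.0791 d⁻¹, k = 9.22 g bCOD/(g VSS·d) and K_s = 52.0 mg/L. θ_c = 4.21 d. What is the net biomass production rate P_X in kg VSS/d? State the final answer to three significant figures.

P_X ≈ 1540 kg VSS/d

From the Monod/SRT balance for a CMAS, S = K_s·(1+k_d θ_c)/[θ_c·(Y k − k_d) − 1] = 52.0 × (1 + 0.0791 × 4.21) / [4.21 × (0.448 × 9.22 − 0.0791) − 1] = 69.32 / 16.06 = 4.317 mg/L.
Y_obs = Y / (1 + k_d θ_c) = 0.448 / (1 + 0.0791 × 4.21) = 0.448 / 1.333 = 0.3361.
ΔS = 144 − 4.32 = 139.7 mg/L, so the substrate removal rate is 32900 × 139.7/1000 = 4595 kg bCOD/d.
Net biomass production P_X = Y_obs × Q·(S₀ − S) = 0.3361 × 4595 = 1544 kg VSS/d.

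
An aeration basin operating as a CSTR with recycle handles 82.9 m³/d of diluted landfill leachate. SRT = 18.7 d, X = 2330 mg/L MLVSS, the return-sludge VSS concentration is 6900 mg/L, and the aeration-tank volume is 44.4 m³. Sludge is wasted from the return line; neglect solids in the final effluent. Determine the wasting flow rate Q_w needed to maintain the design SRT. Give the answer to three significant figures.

Q_w ≈ 0.802 m³/d

Wasting from the return line (neglecting effluent solids): Q_w = V·X / (θ_c·X_r) = 44.40 × 2330 / (18.7 × 6900) = 0.8018 m³/d.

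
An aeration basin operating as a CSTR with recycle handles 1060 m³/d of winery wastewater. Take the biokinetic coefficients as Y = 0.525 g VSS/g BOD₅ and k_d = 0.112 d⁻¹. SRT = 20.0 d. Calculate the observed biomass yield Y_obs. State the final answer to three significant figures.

Y_obs ≈ 0.162 g VSS/g BOD₅

The observed yield is Y_obs = Y/(1 + k_d·θ_c) = 0.525 / (1 + 0.112 × 20.0) = 0.525 / 3.240 = 0.1620 g VSS per g BOD₅ removed.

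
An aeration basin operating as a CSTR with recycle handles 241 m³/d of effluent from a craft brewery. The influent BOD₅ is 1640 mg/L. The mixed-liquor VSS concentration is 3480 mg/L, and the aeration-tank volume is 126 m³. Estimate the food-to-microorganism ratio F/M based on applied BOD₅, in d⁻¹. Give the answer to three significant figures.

F/M ≈ 0.901 d⁻¹

Food-to-microorganism ratio F/M = Q S₀ / (V X) = 241 × 1640 / (126.0 × 3480) = 0.9014 d⁻¹.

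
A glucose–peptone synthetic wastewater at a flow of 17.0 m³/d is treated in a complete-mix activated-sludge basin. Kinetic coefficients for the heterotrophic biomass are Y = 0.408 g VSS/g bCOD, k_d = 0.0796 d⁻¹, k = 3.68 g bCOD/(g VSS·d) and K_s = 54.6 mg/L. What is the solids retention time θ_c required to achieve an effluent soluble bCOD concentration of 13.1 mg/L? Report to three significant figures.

θ_c ≈ 4.74 d

From 1/θ_c = Y·k·S/(K_s + S) − k_d: Y·k·S/(K_s+S) = 0.408 × 3.68 × 13.1 / (54.6 + 13.1) = 0.2905 d⁻¹.
θ_c = 1/(μ − k_d) = 1/(0.2905 − 0.0796) = 1/0.2109 = 4.741 d.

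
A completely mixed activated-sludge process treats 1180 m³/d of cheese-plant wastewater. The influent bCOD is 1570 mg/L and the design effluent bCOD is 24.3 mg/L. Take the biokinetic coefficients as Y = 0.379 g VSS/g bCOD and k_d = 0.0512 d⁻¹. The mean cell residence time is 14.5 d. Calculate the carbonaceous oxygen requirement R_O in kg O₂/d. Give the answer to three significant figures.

Y_obs = Y / (1 + k_d θ_c) = 0.379 / (1 + 0.0512 × 14.5) = 0.379 / 1.742 = 0.2175.
ΔS = 1570 − 24.3 = 1546 mg/L, so the substrate removal rate is 1180 × 1546/1000 = 1824 kg bCOD/d.
Biomass synthesised: P_X = Y_obs × 1824 = 396.7 kg VSS/d.
R_O = Q·(S₀ − S) − 1.42·P_X = 1824 − 1.42 × 396.7 = 1261 kg O₂/d.

R_O ≈ 1260 kg O₂/d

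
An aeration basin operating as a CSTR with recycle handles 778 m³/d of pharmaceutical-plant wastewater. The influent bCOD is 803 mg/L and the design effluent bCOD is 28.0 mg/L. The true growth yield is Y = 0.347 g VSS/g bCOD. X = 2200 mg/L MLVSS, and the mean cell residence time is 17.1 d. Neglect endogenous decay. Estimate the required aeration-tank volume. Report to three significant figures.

V·X = Y·Q·ΔS·θ_c gives V = 0.347 × 778 × (803 − 28.0) × 17.1 / 2200 = 1626 m³.

V ≈ 1630 m³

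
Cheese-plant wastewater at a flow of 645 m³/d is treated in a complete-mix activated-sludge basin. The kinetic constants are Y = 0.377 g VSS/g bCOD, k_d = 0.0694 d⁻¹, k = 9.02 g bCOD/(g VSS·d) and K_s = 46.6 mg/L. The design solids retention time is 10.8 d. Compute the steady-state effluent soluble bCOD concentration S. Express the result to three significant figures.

For a completely mixed reactor with recycle the Lawrence–McCarty relation gives S = K_s·(1 + k_d·θ_c) / [θ_c·(Y·k − k_d) − 1] = 46.6 × (1 + 0.0694 × 10.8) / [10.8 × (0.377 × 9.02 − 0.0694) − 1] = 81.53 / 34.98 = 2.331 mg/L.

S ≈ 2.33 mg/L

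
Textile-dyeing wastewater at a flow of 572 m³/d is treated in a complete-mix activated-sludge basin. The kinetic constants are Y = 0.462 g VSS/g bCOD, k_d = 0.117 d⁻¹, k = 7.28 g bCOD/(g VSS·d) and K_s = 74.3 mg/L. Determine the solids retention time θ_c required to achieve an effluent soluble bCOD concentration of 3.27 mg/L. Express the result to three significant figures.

θ_c ≈ 40.3 d

From 1/θ_c = Y·k·S/(K_s + S) − k_d: Y·k·S/(K_s+S) = 0.462 × 7.28 × 3.27 / (74.3 + 3.27) = 0.1418 d⁻¹.
Then 1/θ_c = μ − k_d = 0.1418 − 0.117 = 0.02478 d⁻¹, giving θ_c = 40.35 d.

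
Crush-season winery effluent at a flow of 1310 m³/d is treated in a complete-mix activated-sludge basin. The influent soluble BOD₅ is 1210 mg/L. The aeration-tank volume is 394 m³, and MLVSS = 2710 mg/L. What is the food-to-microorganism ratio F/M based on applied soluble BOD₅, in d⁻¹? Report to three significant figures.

F/M ≈ 1.48 d⁻¹

F/M = applied load / biomass = Q·S₀/(V·X) = 1310 × 1210 / (394.0 × 2710) = 1.485 d⁻¹.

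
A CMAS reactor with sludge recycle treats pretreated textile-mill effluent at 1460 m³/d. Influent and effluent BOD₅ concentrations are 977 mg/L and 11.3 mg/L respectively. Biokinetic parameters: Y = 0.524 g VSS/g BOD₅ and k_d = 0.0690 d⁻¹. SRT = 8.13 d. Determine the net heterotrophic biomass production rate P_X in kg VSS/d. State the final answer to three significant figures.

Y_obs = Y / (1 + k_d θ_c) = 0.524 / (1 + 0.0690 × 8.13) = 0.524 / 1.561 = 0.3357.
Substrate removed = Q·(S₀ − S) = 1460 m³/d × (977 − 11.3) g/m³ = 1.41×10^6 g/d = 1410 kg/d.
Net biomass production P_X = Y_obs × Q·(S₀ − S) = 0.3357 × 1410 = 473.3 kg VSS/d.

P_X ≈ 473 kg VSS/d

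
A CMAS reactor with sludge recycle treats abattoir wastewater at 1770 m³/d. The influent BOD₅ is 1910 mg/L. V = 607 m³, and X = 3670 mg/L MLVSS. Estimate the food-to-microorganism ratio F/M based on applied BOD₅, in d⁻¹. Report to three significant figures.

F/M = applied load / biomass = Q·S₀/(V·X) = 1770 × 1910 / (607.0 × 3670) = 1.518 d⁻¹.

F/M ≈ 1.52 d⁻¹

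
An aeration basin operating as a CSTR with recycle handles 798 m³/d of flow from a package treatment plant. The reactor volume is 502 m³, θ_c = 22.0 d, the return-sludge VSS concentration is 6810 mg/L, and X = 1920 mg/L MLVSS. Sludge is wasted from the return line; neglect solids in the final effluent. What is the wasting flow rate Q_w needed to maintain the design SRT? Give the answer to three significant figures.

Wasting from the return line (neglecting effluent solids): Q_w = V·X / (θ_c·X_r) = 502.0 × 1920 / (22.0 × 6810) = 6.433 m³/d.

Q_w ≈ 6.43 m³/d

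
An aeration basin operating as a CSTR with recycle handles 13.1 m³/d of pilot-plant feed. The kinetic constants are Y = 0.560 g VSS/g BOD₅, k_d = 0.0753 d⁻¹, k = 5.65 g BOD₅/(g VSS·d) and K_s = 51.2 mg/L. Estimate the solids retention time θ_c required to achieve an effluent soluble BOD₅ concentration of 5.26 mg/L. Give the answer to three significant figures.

θ_c ≈ 4.56 d

From 1/θ_c = Y·k·S/(K_s + S) − k_d: Y·k·S/(K_s+S) = 0.560 × 5.65 × 5.26 / (51.2 + 5.26) = 0.2948 d⁻¹.
θ_c = 1/(μ − k_d) = 1/(0.2948 − 0.0753) = 1/0.2195 = 4.556 d.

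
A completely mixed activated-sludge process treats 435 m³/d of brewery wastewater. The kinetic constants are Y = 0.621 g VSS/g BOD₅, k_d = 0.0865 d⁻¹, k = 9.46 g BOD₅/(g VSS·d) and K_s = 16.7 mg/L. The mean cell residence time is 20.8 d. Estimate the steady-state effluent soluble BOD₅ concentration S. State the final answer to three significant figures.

S ≈ 0.392 mg/L

From the Monod/SRT balance for a CMAS, S = K_s·(1+k_d θ_c)/[θ_c·(Y k − k_d) − 1] = 16.7 × (1 + 0.0865 × 20.8) / [20.8 × (0.621 × 9.46 − 0.0865) − 1] = 46.75 / 119.4 = 0.3915 mg/L.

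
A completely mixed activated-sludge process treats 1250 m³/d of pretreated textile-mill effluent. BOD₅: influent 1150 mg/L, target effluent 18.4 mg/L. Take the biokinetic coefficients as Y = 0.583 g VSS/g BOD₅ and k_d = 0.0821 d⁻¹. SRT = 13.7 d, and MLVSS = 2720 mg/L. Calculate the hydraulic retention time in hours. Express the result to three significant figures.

Steady-state biomass mass balance: V·X·(1 + k_d·θ_c) = Y·Q·(S₀ − S)·θ_c, so V = 0.583 × 1250 × (1150 − 18.4) × 13.7 / [2720 × (1 + 0.0821 × 13.7)] = 1.13×10^7 / 5779 = 1955 m³.
HRT = V/Q = 1955 m³ / 1250 m³·d⁻¹ = 1.564 d × 24 = 37.53 h.

τ ≈ 37.5 h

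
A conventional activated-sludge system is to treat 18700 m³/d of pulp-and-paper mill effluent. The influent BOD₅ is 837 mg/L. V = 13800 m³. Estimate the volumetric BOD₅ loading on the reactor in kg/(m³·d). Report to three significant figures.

Volumetric loading L_v = Q·S₀ / V = 18700 × 837 g/m³ / 13800 m³ = 1134 g/(m³·d) = 1.134 kg BOD₅/(m³·d).

L_v ≈ 1.13 kg BOD₅/(m³·d)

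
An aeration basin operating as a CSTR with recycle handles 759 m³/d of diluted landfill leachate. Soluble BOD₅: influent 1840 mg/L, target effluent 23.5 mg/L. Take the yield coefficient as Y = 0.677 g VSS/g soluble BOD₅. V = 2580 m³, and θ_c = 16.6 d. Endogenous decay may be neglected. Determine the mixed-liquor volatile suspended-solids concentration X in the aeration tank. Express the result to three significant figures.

X ≈ 6010 mg/L

From V·X = Y·Q·(S₀ − S)·θ_c (decay neglected): X = 0.677 × 759 × (1840 − 23.5) × 16.6 / 2580 = 6006 mg/L.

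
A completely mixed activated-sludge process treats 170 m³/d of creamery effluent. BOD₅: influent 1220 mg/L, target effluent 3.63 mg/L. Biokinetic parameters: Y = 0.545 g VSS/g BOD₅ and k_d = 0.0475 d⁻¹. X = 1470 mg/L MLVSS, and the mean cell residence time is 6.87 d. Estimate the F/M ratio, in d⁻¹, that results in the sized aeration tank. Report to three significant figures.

F/M ≈ 0.355 d⁻¹

Rearranging the biomass balance for a CMAS with decay, V = Y·Q·ΔS·θ_c / [X·(1+k_d θ_c)] = 0.545 × 170 × (1220 − 3.63) × 6.87 / [1470 × (1 + 0.0475 × 6.87)] = 7.74×10^5 / 1950 = 397.1 m³.
Food-to-microorganism ratio F/M = Q S₀ / (V X) = 170 × 1220 / (397.1 × 1470) = 0.3553 d⁻¹.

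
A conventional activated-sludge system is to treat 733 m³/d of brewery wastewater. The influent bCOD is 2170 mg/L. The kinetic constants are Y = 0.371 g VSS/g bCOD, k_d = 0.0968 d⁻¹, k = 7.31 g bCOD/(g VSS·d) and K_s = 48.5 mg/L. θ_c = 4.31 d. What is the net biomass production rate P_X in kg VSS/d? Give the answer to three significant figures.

For a completely mixed reactor with recycle the Lawrence–McCarty relation gives S = K_s·(1 + k_d·θ_c) / [θ_c·(Y·k − k_d) − 1] = 48.5 × (1 + 0.0968 × 4.31) / [4.31 × (0.371 × 7.31 − 0.0968) − 1] = 68.73 / 10.27 = 6.692 mg/L.
Observed yield with endogenous decay: Y_obs = Y / (1 + k_d·θ_c) = 0.371 / (1 + 0.0968 × 4.31) = 0.371 / 1.417 = 0.2618 g VSS/g bCOD.
ΔS = 2170 − 6.69 = 2163 mg/L, so the substrate removal rate is 733 × 2163/1000 = 1586 kg bCOD/d.
So the net sludge growth is P_X = 0.2618 × 1586 = 415.1 kg VSS/d.

P_X ≈ 415 kg VSS/d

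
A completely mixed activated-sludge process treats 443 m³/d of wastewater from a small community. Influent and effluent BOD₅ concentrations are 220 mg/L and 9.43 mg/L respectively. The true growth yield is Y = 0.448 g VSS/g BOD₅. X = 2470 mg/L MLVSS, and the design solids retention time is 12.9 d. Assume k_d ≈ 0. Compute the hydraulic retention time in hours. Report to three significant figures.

τ ≈ 11.8 h

V·X = Y·Q·ΔS·θ_c gives V = 0.448 × 443 × (220 − 9.43) × 12.9 / 2470 = 218.3 m³.
τ = V/Q = 218.3/443 = 0.4927 d, or 11.82 h.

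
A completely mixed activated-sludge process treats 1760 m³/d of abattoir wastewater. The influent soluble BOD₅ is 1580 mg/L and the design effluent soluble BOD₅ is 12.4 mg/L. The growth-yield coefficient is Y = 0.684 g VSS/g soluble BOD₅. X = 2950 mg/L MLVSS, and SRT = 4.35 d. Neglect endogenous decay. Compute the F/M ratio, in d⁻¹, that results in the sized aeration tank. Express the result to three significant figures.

F/M ≈ 0.339 d⁻¹

Biomass mass balance (decay neglected): V·X = Y·Q·(S₀ − S)·θ_c, so V = 0.684 × 1760 × (1580 − 12.4) × 4.35 / 2950 = 2783 m³.
F/M = applied load / biomass = Q·S₀/(V·X) = 1760 × 1580 / (2783 × 2950) = 0.3387 d⁻¹.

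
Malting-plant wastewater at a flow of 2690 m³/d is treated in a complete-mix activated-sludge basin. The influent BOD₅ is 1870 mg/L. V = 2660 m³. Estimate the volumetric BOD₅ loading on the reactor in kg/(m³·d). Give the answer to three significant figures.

L_v ≈ 1.89 kg BOD₅/(m³·d)

L_v = Q S₀ / V = 2690 × 1870 × 10⁻³ / 2660 = 1.891 kg/(m³·d).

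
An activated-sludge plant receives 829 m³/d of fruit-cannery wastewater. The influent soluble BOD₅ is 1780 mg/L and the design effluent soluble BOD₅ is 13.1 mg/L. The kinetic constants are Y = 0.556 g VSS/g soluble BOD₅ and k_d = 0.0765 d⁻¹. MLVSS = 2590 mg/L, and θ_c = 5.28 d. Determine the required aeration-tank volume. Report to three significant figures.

V ≈ 1180 m³

Rearranging the biomass balance for a CMAS with decay, V = Y·Q·ΔS·θ_c / [X·(1+k_d θ_c)] = 0.556 × 829 × (1780 − 13.1) × 5.28 / [2590 × (1 + 0.0765 × 5.28)] = 4.3×10^6 / 3636 = 1183 m³.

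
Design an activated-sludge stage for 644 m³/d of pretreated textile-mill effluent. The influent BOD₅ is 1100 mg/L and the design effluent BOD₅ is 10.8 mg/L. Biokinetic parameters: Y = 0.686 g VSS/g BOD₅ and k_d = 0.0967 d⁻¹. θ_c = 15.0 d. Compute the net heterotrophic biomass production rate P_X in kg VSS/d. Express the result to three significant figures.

Observed yield with endogenous decay: Y_obs = Y / (1 + k_d·θ_c) = 0.686 / (1 + 0.0967 × 15.0) = 0.686 / 2.450 = 0.2799 g VSS/g BOD₅.
Substrate removed = Q·(S₀ − S) = 644 m³/d × (1100 − 10.8) g/m³ = 7.01×10^5 g/d = 701.4 kg/d.
P_X = Y_obs · Q(S₀ − S) = 0.2799 × 701.4 = 196.4 kg VSS/d.

P_X ≈ 196 kg VSS/d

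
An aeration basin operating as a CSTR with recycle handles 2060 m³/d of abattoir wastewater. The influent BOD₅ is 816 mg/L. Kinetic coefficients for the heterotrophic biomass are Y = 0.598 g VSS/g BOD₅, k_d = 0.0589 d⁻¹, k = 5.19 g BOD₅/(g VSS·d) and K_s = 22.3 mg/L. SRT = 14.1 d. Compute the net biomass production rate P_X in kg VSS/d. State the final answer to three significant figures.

P_X ≈ 548 kg VSS/d

Effluent substrate depends only on kinetics and SRT: S = K_s(1 + k_d θ_c) / [θ_c(Yk − k_d) − 1] = 22.3 × (1 + 0.0589 × 14.1) / [14.1 × (0.598 × 5.19 − 0.0589) − 1] = 40.82 / 41.93 = 0.9735 mg/L.
Observed yield with endogenous decay: Y_obs = Y / (1 + k_d·θ_c) = 0.598 / (1 + 0.0589 × 14.1) = 0.598 / 1.830 = 0.3267 g VSS/g BOD₅.
Substrate removed = Q·(S₀ − S) = 2060 m³/d × (816 − 0.974) g/m³ = 1.68×10^6 g/d = 1679 kg/d.
Net biomass production P_X = Y_obs × Q·(S₀ − S) = 0.3267 × 1679 = 548.5 kg VSS/d.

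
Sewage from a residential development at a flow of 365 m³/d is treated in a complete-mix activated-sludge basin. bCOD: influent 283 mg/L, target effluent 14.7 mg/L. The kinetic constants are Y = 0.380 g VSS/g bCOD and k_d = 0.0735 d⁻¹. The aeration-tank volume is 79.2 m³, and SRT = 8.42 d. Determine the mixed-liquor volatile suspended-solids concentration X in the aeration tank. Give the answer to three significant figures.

Solving the biomass balance for X: X = Y Q (S₀−S) θ_c / [V (1+k_d θ_c)] = 0.380 × 365 × (283 − 14.7) × 8.42 / [79.2 × (1 + 0.0735 × 8.42)] = 2444 mg/L.

X ≈ 2440 mg/L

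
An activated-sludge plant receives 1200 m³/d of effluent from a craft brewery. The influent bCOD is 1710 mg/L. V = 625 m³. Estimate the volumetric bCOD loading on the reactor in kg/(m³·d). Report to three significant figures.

L_v = Q S₀ / V = 1200 × 1710 × 10⁻³ / 625.0 = 3.283 kg/(m³·d).

L_v ≈ 3.28 kg bCOD/(m³·d)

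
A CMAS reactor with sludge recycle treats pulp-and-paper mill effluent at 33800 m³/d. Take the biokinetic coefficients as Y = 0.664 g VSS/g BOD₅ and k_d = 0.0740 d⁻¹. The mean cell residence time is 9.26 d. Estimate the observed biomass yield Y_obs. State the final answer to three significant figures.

Observed yield with endogenous decay: Y_obs = Y / (1 + k_d·θ_c) = 0.664 / (1 + 0.0740 × 9.26) = 0.664 / 1.685 = 0.3940 g VSS/g BOD₅.

Y_obs ≈ 0.394 g VSS/g BOD₅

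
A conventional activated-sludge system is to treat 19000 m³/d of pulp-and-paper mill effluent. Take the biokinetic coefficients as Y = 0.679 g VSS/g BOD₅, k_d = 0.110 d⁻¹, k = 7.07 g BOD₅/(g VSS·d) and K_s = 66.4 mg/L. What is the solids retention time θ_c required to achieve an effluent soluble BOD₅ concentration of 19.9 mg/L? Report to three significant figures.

θ_c ≈ 1.00 d

At the target effluent, Y k S/(K_s+S) = 0.679×7.07×19.9/86.30 = 1.107 d⁻¹.
θ_c = 1/(μ − k_d) = 1/(1.107 − 0.110) = 1/0.9970 = 1.003 d.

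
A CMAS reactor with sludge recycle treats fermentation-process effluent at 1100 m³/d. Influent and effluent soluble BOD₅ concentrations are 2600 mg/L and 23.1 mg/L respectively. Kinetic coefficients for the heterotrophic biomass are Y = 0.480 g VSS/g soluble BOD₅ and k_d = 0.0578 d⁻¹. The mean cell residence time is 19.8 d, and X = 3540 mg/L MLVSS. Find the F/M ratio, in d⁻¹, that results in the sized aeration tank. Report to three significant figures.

Steady-state biomass mass balance: V·X·(1 + k_d·θ_c) = Y·Q·(S₀ − S)·θ_c, so V = 0.480 × 1100 × (2600 − 23.1) × 19.8 / [3540 × (1 + 0.0578 × 19.8)] = 2.69×10^7 / 7591 = 3549 m³.
F/M = Q·S₀ / (V·X) = 1100 × 2600 / (3549 × 3540) = 0.2277 g soluble BOD₅·(g VSS·d)⁻¹.

F/M ≈ 0.228 d⁻¹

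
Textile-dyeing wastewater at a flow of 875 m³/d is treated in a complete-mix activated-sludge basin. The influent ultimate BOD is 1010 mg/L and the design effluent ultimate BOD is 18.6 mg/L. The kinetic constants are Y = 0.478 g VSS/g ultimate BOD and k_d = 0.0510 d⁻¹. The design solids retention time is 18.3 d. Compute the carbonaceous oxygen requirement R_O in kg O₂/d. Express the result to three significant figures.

R_O ≈ 563 kg O₂/d

Y_obs = Y / (1 + k_d θ_c) = 0.478 / (1 + 0.0510 × 18.3) = 0.478 / 1.933 = 0.2472.
Q·(S₀ − S) = 875 × (1010 − 18.6) × 10⁻³ = 867.5 kg/d removed.
Net sludge production P_X = 0.2472 × 867.5 = 214.5 kg VSS/d.
R_O = Q·ΔS − 1.42 P_X = 867.5 − 304.6 = 562.9 kg O₂/d.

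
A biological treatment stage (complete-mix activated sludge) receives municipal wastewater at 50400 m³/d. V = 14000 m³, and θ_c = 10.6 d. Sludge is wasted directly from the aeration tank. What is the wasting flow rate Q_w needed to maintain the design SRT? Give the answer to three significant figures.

Wasting from the aeration tank: Q_w = V / θ_c = 14000 / 10.6 = 1321 m³/d.

Q_w ≈ 1320 m³/d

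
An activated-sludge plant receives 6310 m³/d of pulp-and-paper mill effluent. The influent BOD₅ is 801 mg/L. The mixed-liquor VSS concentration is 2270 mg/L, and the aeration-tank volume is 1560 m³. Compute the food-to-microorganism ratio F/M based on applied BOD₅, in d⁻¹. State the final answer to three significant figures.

F/M = applied load / biomass = Q·S₀/(V·X) = 6310 × 801 / (1560 × 2270) = 1.427 d⁻¹.

F/M ≈ 1.43 d⁻¹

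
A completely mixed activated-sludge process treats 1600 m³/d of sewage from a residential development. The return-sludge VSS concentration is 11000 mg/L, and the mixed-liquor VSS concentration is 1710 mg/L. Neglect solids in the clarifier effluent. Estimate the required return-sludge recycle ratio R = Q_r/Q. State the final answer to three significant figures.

Solids balance on the clarifier gives (1+R)X = R·X_r, so R = X/(X_r − X) = 1710 / (11000 − 1710) = 0.1841.

R ≈ 0.184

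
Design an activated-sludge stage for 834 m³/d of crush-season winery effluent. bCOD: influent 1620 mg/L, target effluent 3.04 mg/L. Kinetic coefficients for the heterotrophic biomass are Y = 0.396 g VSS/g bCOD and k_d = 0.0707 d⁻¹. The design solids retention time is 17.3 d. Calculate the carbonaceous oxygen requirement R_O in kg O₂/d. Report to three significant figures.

R_O ≈ 1010 kg O₂/d

Correct the yield for decay: Y_obs = Y/(1 + k_d θ_c) = 0.396 / (1 + 0.0707 × 17.3) = 0.396 / 2.223 = 0.1781.
ΔS = 1620 − 3.04 = 1617 mg/L, so the substrate removal rate is 834 × 1617/1000 = 1349 kg bCOD/d.
P_X = Y_obs·Q·(S₀ − S) = 0.1781 × 1349 = 240.2 kg VSS/d.
R_O = Q·ΔS − 1.42 P_X = 1349 − 341.1 = 1007 kg O₂/d.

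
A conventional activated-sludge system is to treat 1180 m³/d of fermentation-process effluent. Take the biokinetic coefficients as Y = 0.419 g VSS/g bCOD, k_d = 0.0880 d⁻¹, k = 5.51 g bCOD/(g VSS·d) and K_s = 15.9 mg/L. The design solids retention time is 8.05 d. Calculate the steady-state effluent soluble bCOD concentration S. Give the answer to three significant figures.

S ≈ 1.61 mg/L

Effluent substrate depends only on kinetics and SRT: S = K_s(1 + k_d θ_c) / [θ_c(Yk − k_d) − 1] = 15.9 × (1 + 0.0880 × 8.05) / [8.05 × (0.419 × 5.51 − 0.0880) − 1] = 27.16 / 16.88 = 1.610 mg/L.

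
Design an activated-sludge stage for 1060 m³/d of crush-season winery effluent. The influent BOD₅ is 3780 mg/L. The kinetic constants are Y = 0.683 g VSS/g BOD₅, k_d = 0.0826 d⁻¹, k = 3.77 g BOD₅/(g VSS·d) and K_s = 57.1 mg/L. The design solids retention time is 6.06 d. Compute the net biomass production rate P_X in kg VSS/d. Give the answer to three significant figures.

For a completely mixed reactor with recycle the Lawrence–McCarty relation gives S = K_s·(1 + k_d·θ_c) / [θ_c·(Y·k − k_d) − 1] = 57.1 × (1 + 0.0826 × 6.06) / [6.06 × (0.683 × 3.77 − 0.0826) − 1] = 85.68 / 14.10 = 6.075 mg/L.
Observed yield with endogenous decay: Y_obs = Y / (1 + k_d·θ_c) = 0.683 / (1 + 0.0826 × 6.06) = 0.683 / 1.501 = 0.4552 g VSS/g BOD₅.
Substrate removed = Q·(S₀ − S) = 1060 m³/d × (3780 − 6.08) g/m³ = 4×10^6 g/d = 4000 kg/d.
So the net sludge growth is P_X = 0.4552 × 4000 = 1821 kg VSS/d.

P_X ≈ 1820 kg VSS/d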